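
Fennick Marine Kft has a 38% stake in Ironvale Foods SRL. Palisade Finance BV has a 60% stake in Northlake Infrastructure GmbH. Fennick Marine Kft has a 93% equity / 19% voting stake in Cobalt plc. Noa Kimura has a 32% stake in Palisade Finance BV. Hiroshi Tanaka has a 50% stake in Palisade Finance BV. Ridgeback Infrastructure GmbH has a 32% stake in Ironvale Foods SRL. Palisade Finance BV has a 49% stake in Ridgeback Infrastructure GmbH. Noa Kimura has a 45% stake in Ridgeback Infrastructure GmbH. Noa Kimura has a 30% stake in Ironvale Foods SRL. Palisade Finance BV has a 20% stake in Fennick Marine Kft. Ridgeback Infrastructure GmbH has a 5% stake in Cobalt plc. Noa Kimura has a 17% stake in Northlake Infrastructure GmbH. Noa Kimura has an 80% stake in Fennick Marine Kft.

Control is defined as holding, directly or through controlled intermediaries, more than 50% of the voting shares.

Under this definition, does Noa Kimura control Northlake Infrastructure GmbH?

No

Noa holds 80% of Fennick, so Noa controls Fennick.
Noa and Fennick together hold 30% + 38% = 68% of Ironvale, so Noa controls Ironvale.
In Northlake, Noa's side holds only 17%, not > 50%.
So Noa does not control Northlake.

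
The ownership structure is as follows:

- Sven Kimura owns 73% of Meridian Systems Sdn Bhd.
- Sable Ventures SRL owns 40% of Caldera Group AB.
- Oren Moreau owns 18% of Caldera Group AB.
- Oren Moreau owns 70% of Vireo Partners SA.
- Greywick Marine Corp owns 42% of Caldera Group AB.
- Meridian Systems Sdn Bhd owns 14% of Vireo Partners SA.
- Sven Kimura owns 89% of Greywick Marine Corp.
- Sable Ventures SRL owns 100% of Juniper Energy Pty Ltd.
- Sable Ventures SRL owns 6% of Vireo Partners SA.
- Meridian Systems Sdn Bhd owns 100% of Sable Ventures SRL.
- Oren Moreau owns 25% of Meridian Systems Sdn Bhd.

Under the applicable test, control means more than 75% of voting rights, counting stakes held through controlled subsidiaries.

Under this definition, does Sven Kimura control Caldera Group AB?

No

Sven holds 89% of Greywick, so Sven controls Greywick.
In Caldera, Sven's side holds only 42%, not > 75%.
So Sven does not control Caldera.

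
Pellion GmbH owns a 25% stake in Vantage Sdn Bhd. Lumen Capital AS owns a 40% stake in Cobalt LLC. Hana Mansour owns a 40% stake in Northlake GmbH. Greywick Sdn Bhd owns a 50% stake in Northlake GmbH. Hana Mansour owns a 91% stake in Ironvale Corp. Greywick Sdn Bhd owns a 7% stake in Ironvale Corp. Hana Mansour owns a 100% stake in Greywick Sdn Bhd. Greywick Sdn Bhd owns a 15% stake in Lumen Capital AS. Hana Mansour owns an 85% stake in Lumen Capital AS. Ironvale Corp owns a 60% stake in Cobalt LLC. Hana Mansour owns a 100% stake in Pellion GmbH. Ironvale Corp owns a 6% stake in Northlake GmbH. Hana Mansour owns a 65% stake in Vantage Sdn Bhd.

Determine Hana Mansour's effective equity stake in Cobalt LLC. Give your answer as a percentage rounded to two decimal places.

98.80%

Hana reaches Cobalt along 4 paths.
Via Lumen: 85% × 40% = 34%.
Via Greywick → Lumen: 100% × 15% × 40% = 6%.
Via Ironvale: 91% × 60% = 54.6%.
Via Greywick → Ironvale: 100% × 7% × 60% = 4.2%.
Total: 34% + 6% + 54.6% + 4.2% = 98.8%.
Rounded: 98.80%.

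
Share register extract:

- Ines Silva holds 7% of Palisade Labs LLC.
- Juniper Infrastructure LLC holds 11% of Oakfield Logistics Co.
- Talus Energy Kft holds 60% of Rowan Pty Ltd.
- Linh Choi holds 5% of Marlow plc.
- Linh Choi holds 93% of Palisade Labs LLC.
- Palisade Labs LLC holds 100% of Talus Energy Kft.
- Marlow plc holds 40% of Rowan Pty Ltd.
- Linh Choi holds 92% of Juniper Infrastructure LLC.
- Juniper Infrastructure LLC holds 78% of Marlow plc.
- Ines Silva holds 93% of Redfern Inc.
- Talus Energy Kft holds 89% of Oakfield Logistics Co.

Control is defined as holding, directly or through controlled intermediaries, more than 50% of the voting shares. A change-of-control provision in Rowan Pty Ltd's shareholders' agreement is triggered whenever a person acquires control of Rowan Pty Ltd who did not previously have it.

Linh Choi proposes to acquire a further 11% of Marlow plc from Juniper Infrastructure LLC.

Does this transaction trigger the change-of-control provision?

The purchase adds only to Linh's holdings (Juniper's stake shrinks), so Linh is the only person who could newly come to control Rowan.
Linh holds 93% of Palisade, so Linh controls Palisade.
Palisade holds 100% of Talus, so Linh controls Talus.
Linh holds 92% of Juniper, so Linh controls Juniper.
Juniper and Linh together hold 78% + 5% = 83% of Marlow, so Linh controls Marlow.
Talus and Marlow together hold 60% + 40% = 100% of Rowan, so Linh controls Rowan.
So Linh already controls Rowan before the transaction.
After the purchase, Linh's direct stake in Marlow rises to 5% + 11% = 16%, and Juniper's stake falls to 67%.
Linh controlled Rowan already, so this is not a new person acquiring control; every other person's position is unchanged or reduced.
No new person acquires control, so the clause is not triggered.

No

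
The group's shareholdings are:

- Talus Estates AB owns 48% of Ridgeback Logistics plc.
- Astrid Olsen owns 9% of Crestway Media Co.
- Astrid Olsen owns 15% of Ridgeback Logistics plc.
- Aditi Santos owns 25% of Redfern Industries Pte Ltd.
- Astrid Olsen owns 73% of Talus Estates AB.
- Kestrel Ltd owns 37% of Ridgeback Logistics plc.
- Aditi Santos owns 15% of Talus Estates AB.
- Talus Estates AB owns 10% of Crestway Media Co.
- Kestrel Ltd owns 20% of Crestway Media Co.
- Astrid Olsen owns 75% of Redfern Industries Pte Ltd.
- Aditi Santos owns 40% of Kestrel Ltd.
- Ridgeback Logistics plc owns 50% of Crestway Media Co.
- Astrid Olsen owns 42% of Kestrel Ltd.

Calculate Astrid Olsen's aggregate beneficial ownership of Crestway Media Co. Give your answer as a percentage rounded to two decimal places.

Astrid reaches Crestway along 6 paths.
Via Talus: 73% × 10% = 7.3%.
Via Talus → Ridgeback: 73% × 48% × 50% = 17.52%.
Via Kestrel → Ridgeback: 42% × 37% × 50% = 7.77%.
Via Ridgeback: 15% × 50% = 7.5%.
Direct stake: 9% = 9%.
Via Kestrel: 42% × 20% = 8.4%.
Total: 7.3% + 17.52% + 7.77% + 7.5% + 9% + 8.4% = 57.49%.

57.49%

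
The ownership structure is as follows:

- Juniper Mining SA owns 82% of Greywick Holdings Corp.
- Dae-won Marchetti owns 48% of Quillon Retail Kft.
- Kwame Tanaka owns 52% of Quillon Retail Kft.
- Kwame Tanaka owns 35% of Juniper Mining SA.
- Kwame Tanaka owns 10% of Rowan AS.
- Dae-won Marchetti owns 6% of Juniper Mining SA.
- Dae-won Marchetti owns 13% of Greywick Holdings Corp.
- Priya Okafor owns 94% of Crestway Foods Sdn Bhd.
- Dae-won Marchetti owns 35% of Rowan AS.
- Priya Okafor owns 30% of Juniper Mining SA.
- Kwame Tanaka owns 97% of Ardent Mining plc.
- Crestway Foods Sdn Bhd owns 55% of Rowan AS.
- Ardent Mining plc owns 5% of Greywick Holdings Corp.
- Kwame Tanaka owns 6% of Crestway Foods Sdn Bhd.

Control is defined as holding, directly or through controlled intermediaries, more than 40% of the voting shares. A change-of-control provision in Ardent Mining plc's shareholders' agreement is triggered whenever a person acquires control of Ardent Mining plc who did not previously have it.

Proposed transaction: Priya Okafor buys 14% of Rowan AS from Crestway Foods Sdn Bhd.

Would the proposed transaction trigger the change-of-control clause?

The purchase adds only to Priya's holdings (Crestway's stake shrinks), so Priya is the only person who could newly come to control Ardent.
Priya holds 94% of Crestway, so Priya controls Crestway.
Crestway holds 55% of Rowan, so Priya controls Rowan.
Neither Priya nor any entity Priya controls holds any voting interest in Ardent.
So before the transaction, Priya does not control Ardent.
After the purchase, Priya holds 14% of Rowan directly, and Crestway's stake falls to 41%.
Crestway and Priya together hold 41% + 14% = 55% of Rowan, so Priya controls Rowan.
After the transaction, neither Priya nor any entity Priya controls holds a voting interest in Ardent, so Priya still does not control it.
No new person acquires control, so the clause is not triggered.

No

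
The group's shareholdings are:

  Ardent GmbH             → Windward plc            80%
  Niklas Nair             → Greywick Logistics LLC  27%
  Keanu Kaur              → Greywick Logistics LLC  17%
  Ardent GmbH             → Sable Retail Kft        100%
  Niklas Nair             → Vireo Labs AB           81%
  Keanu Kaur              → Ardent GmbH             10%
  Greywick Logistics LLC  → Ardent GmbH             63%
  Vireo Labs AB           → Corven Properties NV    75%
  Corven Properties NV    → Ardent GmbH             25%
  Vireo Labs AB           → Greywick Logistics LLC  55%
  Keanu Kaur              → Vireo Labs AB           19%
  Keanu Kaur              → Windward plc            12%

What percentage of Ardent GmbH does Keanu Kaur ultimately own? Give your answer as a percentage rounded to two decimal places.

30.86%

Keanu reaches Ardent along 4 paths.
Via Vireo → Corven: 19% × 75% × 25% = 3.5625%.
Direct stake: 10% = 10%.
Via Vireo → Greywick: 19% × 55% × 63% = 6.5835%.
Via Greywick: 17% × 63% = 10.71%.
Total: 3.5625% + 10% + 6.5835% + 10.71% = 30.856%.
Rounded: 30.86%.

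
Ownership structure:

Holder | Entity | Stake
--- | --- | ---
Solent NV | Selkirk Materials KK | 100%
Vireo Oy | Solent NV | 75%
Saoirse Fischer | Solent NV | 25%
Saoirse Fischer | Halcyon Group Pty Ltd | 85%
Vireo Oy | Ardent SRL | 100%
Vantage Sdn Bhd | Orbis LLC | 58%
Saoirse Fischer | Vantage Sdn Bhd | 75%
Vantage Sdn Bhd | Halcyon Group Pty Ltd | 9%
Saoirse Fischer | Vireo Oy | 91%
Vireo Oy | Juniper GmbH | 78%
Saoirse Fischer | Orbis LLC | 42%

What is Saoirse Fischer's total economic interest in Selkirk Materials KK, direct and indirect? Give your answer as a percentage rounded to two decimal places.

93.25%

Saoirse reaches Selkirk along 2 paths.
Via Solent: 25% × 100% = 25%.
Via Vireo → Solent: 91% × 75% × 100% = 68.25%.
Total: 25% + 68.25% = 93.25%.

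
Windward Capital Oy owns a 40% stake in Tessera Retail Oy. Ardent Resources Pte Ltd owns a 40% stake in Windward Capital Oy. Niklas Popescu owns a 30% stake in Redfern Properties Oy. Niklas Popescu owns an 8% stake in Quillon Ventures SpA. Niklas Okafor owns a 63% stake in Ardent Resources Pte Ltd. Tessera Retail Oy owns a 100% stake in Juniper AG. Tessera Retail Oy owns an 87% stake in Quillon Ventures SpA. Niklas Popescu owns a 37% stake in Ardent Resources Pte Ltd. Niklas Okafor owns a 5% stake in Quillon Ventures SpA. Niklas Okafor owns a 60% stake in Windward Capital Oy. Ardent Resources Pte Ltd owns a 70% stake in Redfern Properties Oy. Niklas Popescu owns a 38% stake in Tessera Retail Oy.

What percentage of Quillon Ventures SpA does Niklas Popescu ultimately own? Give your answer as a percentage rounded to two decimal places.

Niklas Popescu reaches Quillon along 3 paths.
Via Ardent → Windward → Tessera: 37% × 40% × 40% × 87% = 5.1504%.
Via Tessera: 38% × 87% = 33.06%.
Direct stake: 8% = 8%.
Total: 5.1504% + 33.06% + 8% = 46.2104%.
Rounded: 46.21%.

46.21%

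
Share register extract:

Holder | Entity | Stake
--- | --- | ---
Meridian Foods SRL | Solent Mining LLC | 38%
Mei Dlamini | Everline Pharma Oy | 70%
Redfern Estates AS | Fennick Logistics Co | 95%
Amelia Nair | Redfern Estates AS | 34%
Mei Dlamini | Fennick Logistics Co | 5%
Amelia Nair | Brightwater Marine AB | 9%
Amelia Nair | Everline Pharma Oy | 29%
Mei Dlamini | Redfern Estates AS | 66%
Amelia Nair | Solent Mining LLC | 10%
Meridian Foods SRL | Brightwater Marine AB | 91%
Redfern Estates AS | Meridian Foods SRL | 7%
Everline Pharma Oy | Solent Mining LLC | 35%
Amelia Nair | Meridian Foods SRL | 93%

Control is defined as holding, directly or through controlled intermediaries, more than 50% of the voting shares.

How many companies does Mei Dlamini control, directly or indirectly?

3

Mei holds 66% of Redfern, so Mei controls Redfern.
Mei holds 70% of Everline, so Mei controls Everline.
Mei and Redfern together hold 5% + 95% = 100% of Fennick, so Mei controls Fennick.
No other company's threshold is met.
Mei controls 3 companies.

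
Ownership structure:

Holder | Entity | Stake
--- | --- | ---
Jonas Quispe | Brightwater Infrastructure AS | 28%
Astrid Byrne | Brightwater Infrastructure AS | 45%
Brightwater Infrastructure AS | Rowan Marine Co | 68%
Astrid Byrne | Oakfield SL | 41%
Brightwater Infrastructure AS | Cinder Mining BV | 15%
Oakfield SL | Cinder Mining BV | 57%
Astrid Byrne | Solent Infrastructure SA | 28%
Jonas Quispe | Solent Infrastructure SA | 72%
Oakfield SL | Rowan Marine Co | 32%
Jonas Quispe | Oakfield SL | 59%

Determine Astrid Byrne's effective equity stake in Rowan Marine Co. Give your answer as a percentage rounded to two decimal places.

43.72%

Astrid reaches Rowan along 2 paths.
Via Brightwater: 45% × 68% = 30.6%.
Via Oakfield: 41% × 32% = 13.12%.
Total: 30.6% + 13.12% = 43.72%.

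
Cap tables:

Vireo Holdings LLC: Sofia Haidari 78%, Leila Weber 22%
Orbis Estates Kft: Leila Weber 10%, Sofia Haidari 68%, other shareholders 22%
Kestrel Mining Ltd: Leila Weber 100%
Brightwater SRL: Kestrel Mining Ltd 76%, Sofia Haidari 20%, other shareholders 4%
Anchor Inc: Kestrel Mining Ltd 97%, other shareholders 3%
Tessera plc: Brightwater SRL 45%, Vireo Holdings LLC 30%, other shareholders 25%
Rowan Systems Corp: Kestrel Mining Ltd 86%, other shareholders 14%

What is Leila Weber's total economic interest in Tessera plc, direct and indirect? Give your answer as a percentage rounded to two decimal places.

Leila reaches Tessera along 2 paths.
Via Kestrel → Brightwater: 100% × 76% × 45% = 34.2%.
Via Vireo: 22% × 30% = 6.6%.
Total: 34.2% + 6.6% = 40.8%.
Rounded: 40.80%.

40.80%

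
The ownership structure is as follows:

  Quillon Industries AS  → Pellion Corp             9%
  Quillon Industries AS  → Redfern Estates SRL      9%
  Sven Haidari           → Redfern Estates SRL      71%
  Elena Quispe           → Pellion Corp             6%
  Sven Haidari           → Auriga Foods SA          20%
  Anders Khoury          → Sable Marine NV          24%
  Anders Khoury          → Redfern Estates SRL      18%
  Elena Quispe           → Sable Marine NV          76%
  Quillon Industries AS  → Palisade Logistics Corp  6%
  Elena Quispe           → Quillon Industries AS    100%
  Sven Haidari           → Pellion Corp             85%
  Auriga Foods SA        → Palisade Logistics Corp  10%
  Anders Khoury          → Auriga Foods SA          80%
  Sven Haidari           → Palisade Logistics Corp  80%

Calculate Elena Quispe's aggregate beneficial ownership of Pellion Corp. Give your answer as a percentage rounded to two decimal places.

Elena reaches Pellion along 2 paths.
Direct stake: 6% = 6%.
Via Quillon: 100% × 9% = 9%.
Total: 6% + 9% = 15%.
Rounded: 15.00%.

15.00%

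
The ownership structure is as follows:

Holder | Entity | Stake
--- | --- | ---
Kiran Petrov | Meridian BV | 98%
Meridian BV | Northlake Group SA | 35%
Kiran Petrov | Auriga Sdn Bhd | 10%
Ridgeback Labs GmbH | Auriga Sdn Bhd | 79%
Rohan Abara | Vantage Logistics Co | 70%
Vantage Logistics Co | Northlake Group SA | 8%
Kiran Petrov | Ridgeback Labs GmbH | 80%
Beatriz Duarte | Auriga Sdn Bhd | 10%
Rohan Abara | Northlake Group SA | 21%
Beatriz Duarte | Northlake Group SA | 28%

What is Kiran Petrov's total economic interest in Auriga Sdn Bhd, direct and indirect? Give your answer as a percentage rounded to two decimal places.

Kiran reaches Auriga along 2 paths.
Via Ridgeback: 80% × 79% = 63.2%.
Direct stake: 10% = 10%.
Total: 63.2% + 10% = 73.2%.
Rounded: 73.20%.

73.20%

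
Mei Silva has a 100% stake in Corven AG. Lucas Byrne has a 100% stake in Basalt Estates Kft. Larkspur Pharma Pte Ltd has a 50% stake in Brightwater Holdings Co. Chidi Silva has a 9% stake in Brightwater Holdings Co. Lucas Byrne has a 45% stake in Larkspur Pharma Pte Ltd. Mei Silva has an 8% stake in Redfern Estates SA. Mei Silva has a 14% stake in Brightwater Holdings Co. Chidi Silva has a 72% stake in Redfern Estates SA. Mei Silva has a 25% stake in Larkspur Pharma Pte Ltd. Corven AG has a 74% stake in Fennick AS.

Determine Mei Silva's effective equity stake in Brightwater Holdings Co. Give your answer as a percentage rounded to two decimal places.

26.50%

Mei reaches Brightwater along 2 paths.
Direct stake: 14% = 14%.
Via Larkspur: 25% × 50% = 12.5%.
Total: 14% + 12.5% = 26.5%.
Rounded: 26.50%.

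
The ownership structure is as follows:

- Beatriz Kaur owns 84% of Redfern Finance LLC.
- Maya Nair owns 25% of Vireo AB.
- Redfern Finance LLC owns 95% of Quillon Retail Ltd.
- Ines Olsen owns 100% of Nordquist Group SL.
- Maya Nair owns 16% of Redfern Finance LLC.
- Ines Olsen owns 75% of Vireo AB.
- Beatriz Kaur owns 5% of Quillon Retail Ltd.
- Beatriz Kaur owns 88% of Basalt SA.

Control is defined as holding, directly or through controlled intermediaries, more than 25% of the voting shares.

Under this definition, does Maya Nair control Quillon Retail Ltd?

Maya's largest direct stake is 25% in Vireo, which does not meet the threshold, so Maya controls no company.
Neither Maya nor any entity Maya controls holds any voting interest in Quillon.
So Maya does not control Quillon.

No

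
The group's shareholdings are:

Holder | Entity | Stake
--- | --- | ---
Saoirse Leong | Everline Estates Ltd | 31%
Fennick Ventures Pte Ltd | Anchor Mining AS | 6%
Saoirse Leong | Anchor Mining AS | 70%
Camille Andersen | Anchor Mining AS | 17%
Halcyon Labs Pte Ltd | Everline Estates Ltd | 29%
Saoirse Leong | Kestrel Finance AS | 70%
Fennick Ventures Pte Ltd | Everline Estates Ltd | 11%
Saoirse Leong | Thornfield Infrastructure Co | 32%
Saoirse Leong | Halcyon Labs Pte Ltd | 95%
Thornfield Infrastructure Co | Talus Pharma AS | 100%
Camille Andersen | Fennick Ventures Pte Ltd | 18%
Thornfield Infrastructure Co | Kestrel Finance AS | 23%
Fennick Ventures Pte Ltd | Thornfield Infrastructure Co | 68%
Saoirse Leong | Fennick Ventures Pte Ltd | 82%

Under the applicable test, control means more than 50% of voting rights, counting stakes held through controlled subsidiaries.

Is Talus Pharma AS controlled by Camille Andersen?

Camille's largest direct stake is 18% in Fennick, which does not meet the threshold, so Camille controls no company.
Neither Camille nor any entity Camille controls holds any voting interest in Talus.
So Camille does not control Talus.

No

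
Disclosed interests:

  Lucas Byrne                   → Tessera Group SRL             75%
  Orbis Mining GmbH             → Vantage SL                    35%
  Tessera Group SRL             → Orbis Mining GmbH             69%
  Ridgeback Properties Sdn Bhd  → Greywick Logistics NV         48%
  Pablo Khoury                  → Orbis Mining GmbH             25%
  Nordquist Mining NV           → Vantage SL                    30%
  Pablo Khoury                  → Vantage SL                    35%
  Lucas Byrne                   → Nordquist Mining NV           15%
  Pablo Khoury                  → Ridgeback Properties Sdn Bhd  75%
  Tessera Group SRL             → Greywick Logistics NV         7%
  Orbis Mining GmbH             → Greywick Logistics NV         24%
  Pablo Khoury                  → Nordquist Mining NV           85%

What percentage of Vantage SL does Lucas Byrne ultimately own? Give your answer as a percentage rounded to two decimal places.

Lucas reaches Vantage along 2 paths.
Via Tessera → Orbis: 75% × 69% × 35% = 18.1125%.
Via Nordquist: 15% × 30% = 4.5%.
Total: 18.1125% + 4.5% = 22.6125%.
Rounded: 22.61%.

22.61%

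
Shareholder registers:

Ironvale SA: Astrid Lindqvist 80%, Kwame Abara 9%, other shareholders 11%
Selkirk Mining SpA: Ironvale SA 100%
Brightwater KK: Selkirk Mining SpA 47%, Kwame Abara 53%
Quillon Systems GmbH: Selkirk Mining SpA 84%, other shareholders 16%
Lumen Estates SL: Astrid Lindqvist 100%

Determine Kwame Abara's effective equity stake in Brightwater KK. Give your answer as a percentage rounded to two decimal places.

57.23%

Kwame reaches Brightwater along 2 paths.
Via Ironvale → Selkirk: 9% × 100% × 47% = 4.23%.
Direct stake: 53% = 53%.
Total: 4.23% + 53% = 57.23%.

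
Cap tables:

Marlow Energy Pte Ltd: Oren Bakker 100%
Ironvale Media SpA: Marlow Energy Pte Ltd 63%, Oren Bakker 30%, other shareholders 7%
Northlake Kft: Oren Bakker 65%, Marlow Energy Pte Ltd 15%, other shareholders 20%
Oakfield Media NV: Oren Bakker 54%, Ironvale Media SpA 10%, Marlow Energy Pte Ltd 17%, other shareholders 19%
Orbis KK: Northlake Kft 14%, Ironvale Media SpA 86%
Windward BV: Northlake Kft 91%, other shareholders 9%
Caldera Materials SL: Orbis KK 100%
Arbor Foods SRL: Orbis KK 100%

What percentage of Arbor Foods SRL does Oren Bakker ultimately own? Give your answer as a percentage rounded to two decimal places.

Oren reaches Arbor along 4 paths.
Via Northlake → Orbis: 65% × 14% × 100% = 9.1%.
Via Marlow → Northlake → Orbis: 100% × 15% × 14% × 100% = 2.1%.
Via Marlow → Ironvale → Orbis: 100% × 63% × 86% × 100% = 54.18%.
Via Ironvale → Orbis: 30% × 86% × 100% = 25.8%.
Total: 9.1% + 2.1% + 54.18% + 25.8% = 91.18%.

91.18%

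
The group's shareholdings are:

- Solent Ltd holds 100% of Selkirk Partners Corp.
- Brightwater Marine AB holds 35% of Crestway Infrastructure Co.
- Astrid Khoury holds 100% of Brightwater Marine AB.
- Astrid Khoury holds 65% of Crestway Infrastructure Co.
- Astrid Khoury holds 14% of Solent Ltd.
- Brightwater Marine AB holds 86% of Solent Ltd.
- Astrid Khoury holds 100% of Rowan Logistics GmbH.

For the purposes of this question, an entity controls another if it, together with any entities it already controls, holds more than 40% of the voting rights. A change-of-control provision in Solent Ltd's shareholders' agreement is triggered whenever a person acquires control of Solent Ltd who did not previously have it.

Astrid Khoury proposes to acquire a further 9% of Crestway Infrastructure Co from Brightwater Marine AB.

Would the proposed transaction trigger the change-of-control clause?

The purchase adds only to Astrid's holdings (Brightwater's stake shrinks), so Astrid is the only person who could newly come to control Solent.
Astrid holds 100% of Brightwater, so Astrid controls Brightwater.
Astrid and Brightwater together hold 14% + 86% = 100% of Solent, so Astrid controls Solent.
So Astrid already controls Solent before the transaction.
After the purchase, Astrid's direct stake in Crestway rises to 65% + 9% = 74%, and Brightwater's stake falls to 26%.
Astrid controlled Solent already, so this is not a new person acquiring control; every other person's position is unchanged or reduced.
No new person acquires control, so the clause is not triggered.

No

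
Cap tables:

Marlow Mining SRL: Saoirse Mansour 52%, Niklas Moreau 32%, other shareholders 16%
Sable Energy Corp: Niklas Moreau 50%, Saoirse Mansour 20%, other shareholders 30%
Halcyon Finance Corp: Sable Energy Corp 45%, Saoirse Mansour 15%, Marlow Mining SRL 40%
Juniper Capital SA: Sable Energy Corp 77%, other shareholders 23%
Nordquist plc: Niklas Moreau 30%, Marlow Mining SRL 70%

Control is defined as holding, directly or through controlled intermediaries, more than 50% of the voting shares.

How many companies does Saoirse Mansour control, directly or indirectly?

Saoirse holds 52% of Marlow, so Saoirse controls Marlow.
Saoirse and Marlow together hold 15% + 40% = 55% of Halcyon, so Saoirse controls Halcyon.
Marlow holds 70% of Nordquist, so Saoirse controls Nordquist.
No other company's threshold is met.
Saoirse controls 3 companies.

3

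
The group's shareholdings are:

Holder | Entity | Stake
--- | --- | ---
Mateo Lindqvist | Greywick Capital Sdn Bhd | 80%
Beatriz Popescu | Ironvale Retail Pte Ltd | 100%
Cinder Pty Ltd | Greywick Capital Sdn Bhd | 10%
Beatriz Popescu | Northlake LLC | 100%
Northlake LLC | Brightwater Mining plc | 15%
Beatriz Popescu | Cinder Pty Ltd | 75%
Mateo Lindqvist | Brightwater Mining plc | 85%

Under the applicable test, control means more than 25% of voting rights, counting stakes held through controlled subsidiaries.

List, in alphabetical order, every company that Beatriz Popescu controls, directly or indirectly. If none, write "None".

Cinder Pty Ltd, Ironvale Retail Pte Ltd, Northlake LLC

Beatriz holds 75% of Cinder, so Beatriz controls Cinder.
Beatriz holds 100% of Northlake, so Beatriz controls Northlake.
Beatriz holds 100% of Ironvale, so Beatriz controls Ironvale.
No other company's threshold is met.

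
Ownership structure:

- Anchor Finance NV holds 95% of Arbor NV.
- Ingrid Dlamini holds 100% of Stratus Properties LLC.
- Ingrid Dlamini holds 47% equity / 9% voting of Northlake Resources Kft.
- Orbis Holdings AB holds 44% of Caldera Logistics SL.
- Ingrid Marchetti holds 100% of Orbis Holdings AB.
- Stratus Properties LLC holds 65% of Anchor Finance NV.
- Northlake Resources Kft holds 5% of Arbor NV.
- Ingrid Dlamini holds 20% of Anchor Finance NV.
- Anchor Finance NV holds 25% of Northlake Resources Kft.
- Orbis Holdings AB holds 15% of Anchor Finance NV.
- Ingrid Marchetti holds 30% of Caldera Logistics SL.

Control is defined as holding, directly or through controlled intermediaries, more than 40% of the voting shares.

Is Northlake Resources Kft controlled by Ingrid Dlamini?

Ingrid Dlamini holds 100% of Stratus, so Ingrid Dlamini controls Stratus.
Stratus and Ingrid Dlamini together hold 65% + 20% = 85% of Anchor, so Ingrid Dlamini controls Anchor.
Anchor holds 95% of Arbor, so Ingrid Dlamini controls Arbor.
In Northlake, Ingrid Dlamini's side holds only 25% + 9% = 34%, not > 40%.
So Ingrid Dlamini does not control Northlake.

No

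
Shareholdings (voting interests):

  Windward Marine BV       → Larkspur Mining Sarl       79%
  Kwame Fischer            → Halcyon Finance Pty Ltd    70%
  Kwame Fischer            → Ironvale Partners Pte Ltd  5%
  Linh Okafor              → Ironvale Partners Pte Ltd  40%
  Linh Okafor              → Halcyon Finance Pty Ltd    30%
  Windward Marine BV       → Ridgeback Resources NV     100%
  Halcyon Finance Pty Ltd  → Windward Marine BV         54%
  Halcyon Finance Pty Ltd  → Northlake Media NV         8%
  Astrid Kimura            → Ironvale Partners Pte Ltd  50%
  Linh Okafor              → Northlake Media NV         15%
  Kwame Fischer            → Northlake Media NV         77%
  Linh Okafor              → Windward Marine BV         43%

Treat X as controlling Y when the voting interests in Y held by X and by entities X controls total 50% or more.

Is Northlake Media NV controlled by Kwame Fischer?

Kwame holds 70% of Halcyon, so Kwame controls Halcyon.
Kwame and Halcyon together hold 77% + 8% = 85% of Northlake, so Kwame controls Northlake.

Yes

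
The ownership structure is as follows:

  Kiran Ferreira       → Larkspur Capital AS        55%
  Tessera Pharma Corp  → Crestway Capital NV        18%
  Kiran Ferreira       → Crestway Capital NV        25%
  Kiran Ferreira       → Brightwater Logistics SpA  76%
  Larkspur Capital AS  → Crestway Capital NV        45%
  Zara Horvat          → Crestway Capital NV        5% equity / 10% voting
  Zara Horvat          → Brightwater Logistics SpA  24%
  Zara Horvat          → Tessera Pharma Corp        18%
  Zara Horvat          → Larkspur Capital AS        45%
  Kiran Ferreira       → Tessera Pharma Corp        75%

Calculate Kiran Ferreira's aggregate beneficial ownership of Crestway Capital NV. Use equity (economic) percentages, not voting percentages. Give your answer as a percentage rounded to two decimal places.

Kiran reaches Crestway along 3 paths.
Direct stake: 25% = 25%.
Via Larkspur: 55% × 45% = 24.75%.
Via Tessera: 75% × 18% = 13.5%.
Total: 25% + 24.75% + 13.5% = 63.25%.

63.25%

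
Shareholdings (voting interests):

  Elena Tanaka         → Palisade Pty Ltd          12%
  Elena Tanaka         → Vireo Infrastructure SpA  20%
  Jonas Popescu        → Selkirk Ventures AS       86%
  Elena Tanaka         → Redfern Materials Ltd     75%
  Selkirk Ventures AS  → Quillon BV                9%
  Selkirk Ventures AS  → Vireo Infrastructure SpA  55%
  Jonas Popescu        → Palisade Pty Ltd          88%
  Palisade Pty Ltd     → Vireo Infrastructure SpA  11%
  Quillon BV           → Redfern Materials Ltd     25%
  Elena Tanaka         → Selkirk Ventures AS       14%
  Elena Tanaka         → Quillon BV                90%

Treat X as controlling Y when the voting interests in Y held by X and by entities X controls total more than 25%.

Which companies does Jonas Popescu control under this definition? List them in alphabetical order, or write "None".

Jonas holds 86% of Selkirk, so Jonas controls Selkirk.
Jonas holds 88% of Palisade, so Jonas controls Palisade.
Selkirk and Palisade together hold 55% + 11% = 66% of Vireo, so Jonas controls Vireo.
No other company's threshold is met.

Palisade Pty Ltd, Selkirk Ventures AS, Vireo Infrastructure SpA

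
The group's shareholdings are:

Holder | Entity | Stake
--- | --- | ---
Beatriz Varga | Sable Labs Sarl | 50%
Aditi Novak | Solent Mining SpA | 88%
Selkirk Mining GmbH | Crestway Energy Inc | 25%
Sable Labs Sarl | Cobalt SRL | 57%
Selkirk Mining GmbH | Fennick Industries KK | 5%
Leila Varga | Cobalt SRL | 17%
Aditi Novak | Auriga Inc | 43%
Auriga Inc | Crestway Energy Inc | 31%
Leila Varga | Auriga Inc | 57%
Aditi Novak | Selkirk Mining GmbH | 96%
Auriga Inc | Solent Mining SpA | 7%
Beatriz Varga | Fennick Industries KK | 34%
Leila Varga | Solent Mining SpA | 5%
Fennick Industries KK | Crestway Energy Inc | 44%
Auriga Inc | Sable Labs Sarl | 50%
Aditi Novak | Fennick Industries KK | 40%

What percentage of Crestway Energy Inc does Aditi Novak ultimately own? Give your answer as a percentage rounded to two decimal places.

57.04%

Aditi reaches Crestway along 4 paths.
Via Fennick: 40% × 44% = 17.6%.
Via Selkirk → Fennick: 96% × 5% × 44% = 2.112%.
Via Auriga: 43% × 31% = 13.33%.
Via Selkirk: 96% × 25% = 24%.
Total: 17.6% + 2.112% + 13.33% + 24% = 57.042%.
Rounded: 57.04%.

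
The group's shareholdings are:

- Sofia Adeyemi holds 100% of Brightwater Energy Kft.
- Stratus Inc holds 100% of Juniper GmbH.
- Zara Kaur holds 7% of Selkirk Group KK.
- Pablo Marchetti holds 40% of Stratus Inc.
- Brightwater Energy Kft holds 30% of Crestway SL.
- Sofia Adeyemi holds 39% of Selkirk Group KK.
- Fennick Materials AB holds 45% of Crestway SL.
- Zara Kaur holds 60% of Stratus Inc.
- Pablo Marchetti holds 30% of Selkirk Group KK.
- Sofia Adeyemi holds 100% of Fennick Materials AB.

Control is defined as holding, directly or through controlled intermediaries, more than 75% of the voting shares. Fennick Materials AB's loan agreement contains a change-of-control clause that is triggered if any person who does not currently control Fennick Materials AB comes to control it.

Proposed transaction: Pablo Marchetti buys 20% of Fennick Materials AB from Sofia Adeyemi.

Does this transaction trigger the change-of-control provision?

No

The purchase adds only to Pablo's holdings (Sofia's stake shrinks), so Pablo is the only person who could newly come to control Fennick.
Pablo's largest direct stake is 40% in Stratus, which does not meet the threshold, so Pablo controls no company.
Neither Pablo nor any entity Pablo controls holds any voting interest in Fennick.
So before the transaction, Pablo does not control Fennick.
After the purchase, Pablo holds 20% of Fennick directly, and Sofia's stake falls to 80%.
After the transaction, Pablo's side holds 20% of Fennick, not > 75%, so Pablo still does not control Fennick.
No new person acquires control, so the clause is not triggered.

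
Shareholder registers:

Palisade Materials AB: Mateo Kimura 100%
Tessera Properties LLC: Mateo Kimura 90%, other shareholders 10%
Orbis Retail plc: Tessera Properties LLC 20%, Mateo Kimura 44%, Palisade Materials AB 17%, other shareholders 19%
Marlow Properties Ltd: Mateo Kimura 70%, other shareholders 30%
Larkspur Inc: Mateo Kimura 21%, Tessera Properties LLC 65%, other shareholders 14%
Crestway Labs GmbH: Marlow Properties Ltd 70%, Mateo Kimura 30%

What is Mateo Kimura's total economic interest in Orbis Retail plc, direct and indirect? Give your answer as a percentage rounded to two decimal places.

Mateo reaches Orbis along 3 paths.
Via Tessera: 90% × 20% = 18%.
Direct stake: 44% = 44%.
Via Palisade: 100% × 17% = 17%.
Total: 18% + 44% + 17% = 79%.
Rounded: 79.00%.

79.00%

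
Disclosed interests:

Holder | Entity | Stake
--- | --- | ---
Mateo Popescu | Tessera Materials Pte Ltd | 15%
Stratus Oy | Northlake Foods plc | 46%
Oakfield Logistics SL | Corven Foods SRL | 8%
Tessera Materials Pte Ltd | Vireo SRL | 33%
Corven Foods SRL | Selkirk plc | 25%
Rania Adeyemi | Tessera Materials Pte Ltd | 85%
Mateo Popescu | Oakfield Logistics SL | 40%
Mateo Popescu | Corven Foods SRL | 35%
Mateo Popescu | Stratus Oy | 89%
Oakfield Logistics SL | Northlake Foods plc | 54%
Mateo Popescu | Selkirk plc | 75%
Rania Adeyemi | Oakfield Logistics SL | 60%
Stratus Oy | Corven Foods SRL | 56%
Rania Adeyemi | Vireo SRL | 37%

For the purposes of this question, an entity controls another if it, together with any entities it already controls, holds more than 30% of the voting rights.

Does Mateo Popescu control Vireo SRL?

Mateo holds 40% of Oakfield, so Mateo controls Oakfield.
Mateo holds 89% of Stratus, so Mateo controls Stratus.
Oakfield and Stratus together hold 54% + 46% = 100% of Northlake, so Mateo controls Northlake.
Mateo and Stratus and Oakfield together hold 35% + 56% + 8% = 99% of Corven, so Mateo controls Corven.
Corven and Mateo together hold 25% + 75% = 100% of Selkirk, so Mateo controls Selkirk.
Neither Mateo nor any entity Mateo controls holds any voting interest in Vireo.
So Mateo does not control Vireo.

No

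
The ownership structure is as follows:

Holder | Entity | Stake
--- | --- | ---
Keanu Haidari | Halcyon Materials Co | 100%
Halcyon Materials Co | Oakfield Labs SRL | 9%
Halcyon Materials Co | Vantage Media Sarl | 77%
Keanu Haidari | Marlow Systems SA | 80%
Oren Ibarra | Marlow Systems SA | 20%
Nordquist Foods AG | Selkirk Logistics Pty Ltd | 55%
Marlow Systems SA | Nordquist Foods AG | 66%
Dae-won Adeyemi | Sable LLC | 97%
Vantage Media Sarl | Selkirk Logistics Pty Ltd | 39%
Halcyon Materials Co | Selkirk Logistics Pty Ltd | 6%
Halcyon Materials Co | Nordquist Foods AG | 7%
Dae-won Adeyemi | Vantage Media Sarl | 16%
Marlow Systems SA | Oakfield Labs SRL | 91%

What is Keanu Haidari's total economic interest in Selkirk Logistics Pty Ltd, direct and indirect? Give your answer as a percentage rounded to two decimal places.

Keanu reaches Selkirk along 4 paths.
Via Halcyon → Nordquist: 100% × 7% × 55% = 3.85%.
Via Marlow → Nordquist: 80% × 66% × 55% = 29.04%.
Via Halcyon: 100% × 6% = 6%.
Via Halcyon → Vantage: 100% × 77% × 39% = 30.03%.
Total: 3.85% + 29.04% + 6% + 30.03% = 68.92%.

68.92%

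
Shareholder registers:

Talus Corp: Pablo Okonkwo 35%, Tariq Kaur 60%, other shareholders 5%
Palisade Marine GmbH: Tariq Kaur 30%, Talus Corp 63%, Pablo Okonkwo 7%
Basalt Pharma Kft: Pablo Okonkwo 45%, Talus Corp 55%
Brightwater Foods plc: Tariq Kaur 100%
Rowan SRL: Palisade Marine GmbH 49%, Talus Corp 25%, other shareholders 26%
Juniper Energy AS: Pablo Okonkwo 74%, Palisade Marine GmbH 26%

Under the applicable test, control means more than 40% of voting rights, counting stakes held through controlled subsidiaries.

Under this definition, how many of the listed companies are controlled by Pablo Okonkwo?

Pablo holds 45% of Basalt, so Pablo controls Basalt.
Pablo holds 74% of Juniper, so Pablo controls Juniper.
No other company's threshold is met.
Pablo controls 2 companies.

2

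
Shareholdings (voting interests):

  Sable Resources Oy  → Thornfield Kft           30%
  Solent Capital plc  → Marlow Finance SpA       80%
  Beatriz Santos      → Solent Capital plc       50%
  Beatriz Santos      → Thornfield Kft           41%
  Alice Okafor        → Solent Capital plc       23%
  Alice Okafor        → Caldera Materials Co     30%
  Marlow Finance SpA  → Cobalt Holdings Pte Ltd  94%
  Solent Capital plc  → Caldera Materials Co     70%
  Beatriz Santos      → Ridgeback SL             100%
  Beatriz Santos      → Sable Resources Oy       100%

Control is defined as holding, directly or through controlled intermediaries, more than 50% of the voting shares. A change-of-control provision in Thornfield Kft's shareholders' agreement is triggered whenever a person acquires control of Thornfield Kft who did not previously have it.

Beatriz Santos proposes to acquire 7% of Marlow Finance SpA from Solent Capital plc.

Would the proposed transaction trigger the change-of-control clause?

The purchase adds only to Beatriz's holdings (Solent's stake shrinks), so Beatriz is the only person who could newly come to control Thornfield.
Beatriz holds 100% of Sable, so Beatriz controls Sable.
Beatriz and Sable together hold 41% + 30% = 71% of Thornfield, so Beatriz controls Thornfield.
So Beatriz already controls Thornfield before the transaction.
After the purchase, Beatriz holds 7% of Marlow directly, and Solent's stake falls to 73%.
Beatriz controlled Thornfield already, so this is not a new person acquiring control; every other person's position is unchanged or reduced.
No new person acquires control, so the clause is not triggered.

No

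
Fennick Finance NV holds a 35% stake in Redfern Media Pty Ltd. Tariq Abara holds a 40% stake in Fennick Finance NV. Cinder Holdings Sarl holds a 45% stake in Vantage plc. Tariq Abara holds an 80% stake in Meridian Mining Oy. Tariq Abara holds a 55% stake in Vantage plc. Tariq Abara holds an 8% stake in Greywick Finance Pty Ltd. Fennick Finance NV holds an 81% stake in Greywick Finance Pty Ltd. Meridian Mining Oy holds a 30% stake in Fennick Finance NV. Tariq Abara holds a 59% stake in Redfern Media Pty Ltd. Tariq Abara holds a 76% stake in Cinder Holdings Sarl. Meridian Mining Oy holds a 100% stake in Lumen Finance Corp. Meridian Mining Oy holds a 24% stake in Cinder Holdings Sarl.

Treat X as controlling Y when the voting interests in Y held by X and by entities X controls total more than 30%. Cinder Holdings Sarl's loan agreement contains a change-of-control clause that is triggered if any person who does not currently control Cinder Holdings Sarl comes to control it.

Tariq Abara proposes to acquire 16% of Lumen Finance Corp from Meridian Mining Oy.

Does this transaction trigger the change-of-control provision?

The purchase adds only to Tariq's holdings (Meridian's stake shrinks), so Tariq is the only person who could newly come to control Cinder.
Tariq holds 80% of Meridian, so Tariq controls Meridian.
Meridian and Tariq together hold 24% + 76% = 100% of Cinder, so Tariq controls Cinder.
So Tariq already controls Cinder before the transaction.
After the purchase, Tariq holds 16% of Lumen directly, and Meridian's stake falls to 84%.
Tariq controlled Cinder already, so this is not a new person acquiring control; every other person's position is unchanged or reduced.
No new person acquires control, so the clause is not triggered.

No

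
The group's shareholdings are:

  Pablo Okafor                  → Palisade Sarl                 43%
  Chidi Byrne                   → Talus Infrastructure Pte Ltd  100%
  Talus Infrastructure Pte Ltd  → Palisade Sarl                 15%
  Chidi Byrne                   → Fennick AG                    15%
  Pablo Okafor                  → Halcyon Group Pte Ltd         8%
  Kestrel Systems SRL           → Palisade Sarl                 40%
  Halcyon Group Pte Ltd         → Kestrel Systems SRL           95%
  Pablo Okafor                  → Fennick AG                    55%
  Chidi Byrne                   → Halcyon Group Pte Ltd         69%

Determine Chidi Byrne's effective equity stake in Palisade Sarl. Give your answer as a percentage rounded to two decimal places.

41.22%

Chidi reaches Palisade along 2 paths.
Via Halcyon → Kestrel: 69% × 95% × 40% = 26.22%.
Via Talus: 100% × 15% = 15%.
Total: 26.22% + 15% = 41.22%.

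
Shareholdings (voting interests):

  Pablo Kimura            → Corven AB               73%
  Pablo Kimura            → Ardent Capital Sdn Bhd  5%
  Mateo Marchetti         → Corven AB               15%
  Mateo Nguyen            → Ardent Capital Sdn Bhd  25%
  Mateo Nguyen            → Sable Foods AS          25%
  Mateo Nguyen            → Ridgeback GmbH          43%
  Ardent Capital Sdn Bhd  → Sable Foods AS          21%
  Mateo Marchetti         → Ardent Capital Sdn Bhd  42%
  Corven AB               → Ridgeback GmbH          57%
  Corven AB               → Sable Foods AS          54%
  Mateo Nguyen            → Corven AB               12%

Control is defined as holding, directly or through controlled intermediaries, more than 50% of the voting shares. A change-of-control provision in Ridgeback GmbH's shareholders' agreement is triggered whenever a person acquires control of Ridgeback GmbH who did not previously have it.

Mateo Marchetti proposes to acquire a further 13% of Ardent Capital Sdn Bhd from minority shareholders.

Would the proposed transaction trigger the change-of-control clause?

No

The purchase changes only Mateo Marchetti's holdings, so Mateo Marchetti is the only person who could newly come to control Ridgeback.
Mateo Marchetti's largest direct stake is 42% in Ardent, which does not meet the threshold, so Mateo Marchetti controls no company.
Neither Mateo Marchetti nor any entity Mateo Marchetti controls holds any voting interest in Ridgeback.
So before the transaction, Mateo Marchetti does not control Ridgeback.
After the purchase, Mateo Marchetti's direct stake in Ardent rises to 42% + 13% = 55%.
Mateo Marchetti holds 55% of Ardent, so Mateo Marchetti controls Ardent.
After the transaction, neither Mateo Marchetti nor any entity Mateo Marchetti controls holds a voting interest in Ridgeback, so Mateo Marchetti still does not control it.
No new person acquires control, so the clause is not triggered.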